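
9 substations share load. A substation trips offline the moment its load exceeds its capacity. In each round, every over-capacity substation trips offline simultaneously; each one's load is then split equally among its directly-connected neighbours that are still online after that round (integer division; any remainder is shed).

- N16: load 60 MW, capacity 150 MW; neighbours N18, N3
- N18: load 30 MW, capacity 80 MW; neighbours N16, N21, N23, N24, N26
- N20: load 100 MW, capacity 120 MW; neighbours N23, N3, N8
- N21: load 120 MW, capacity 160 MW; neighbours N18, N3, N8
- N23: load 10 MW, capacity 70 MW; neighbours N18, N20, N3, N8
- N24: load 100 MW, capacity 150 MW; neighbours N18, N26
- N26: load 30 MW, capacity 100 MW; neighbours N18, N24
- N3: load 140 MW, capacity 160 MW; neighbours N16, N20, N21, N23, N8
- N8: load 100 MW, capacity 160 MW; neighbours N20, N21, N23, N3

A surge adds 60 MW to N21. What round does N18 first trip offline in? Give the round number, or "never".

Round 1 — N21 at 180 > 160. N21 trips offline.
  N21 sheds 180 MW to N18, N3, N8: 60 each.
    N18: 30+60 = 90 > 80
    N3: 140+60 = 200 > 160
    N8: 100+60 = 160 ≤ 160
Round 2 — N18, N3 trip offline.
  N18 sheds 90 MW to N16, N23, N24, N26: 22 each (2 lost).
    N16: 60+22 = 82 ≤ 150
    N23: 10+22 = 32 ≤ 70
    N24: 100+22 = 122 ≤ 150
    N26: 30+22 = 52 ≤ 100
  N3 sheds 200 MW to N16, N20, N23, N8: 50 each.
    N16: 82+50 = 132 ≤ 150
    N20: 100+50 = 150 > 120
    N23: 32+50 = 82 > 70
    N8: 160+50 = 210 > 160
Round 3 — N20, N23, N8 trip offline.
  N20 sheds 150 MW: no online neighbours, lost.
  N23 sheds 82 MW: no online neighbours, lost.
  N8 sheds 210 MW: no online neighbours, lost.
No further trips.

2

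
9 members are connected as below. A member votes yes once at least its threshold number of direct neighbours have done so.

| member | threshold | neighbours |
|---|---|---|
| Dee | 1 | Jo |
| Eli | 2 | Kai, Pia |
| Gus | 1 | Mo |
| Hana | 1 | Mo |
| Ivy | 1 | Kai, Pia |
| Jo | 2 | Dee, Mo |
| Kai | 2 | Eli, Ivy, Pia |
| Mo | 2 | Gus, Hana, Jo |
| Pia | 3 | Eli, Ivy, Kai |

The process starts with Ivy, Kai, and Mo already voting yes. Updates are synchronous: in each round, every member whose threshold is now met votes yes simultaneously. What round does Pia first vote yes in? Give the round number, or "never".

Round 1 — Ivy, Kai, Mo vote yes (initial).
Round 2 — checking thresholds:
  Eli: 1 of 2 neighbours < 2, not yet.
  Gus: 1 of 1 neighbours ≥ 1, votes yes.
  Hana: 1 of 1 neighbours ≥ 1, votes yes.
  Jo: 1 of 2 neighbours < 2, not yet.
  Pia: 2 of 3 neighbours < 3, not yet.
Round 3 — no new yes votes; cascade stops.

never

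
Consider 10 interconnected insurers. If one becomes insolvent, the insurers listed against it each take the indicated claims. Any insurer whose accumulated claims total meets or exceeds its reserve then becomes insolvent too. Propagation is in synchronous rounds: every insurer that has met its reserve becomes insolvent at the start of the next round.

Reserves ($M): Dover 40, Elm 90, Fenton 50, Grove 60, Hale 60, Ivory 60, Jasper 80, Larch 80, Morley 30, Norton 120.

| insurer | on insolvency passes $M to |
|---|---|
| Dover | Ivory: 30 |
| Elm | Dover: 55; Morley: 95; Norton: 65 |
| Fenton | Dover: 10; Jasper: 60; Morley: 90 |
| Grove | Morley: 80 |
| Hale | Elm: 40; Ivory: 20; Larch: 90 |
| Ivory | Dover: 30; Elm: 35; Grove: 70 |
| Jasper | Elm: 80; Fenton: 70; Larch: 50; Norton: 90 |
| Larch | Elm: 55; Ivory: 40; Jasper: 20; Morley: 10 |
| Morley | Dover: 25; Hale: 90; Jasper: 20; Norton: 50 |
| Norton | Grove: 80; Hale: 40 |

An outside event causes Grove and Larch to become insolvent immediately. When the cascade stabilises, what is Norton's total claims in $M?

Round 1 — Grove, Larch become insolvent (initial).
  Elm: +55 → 55 < 90
  Ivory: +40 → 40 < 60
  Jasper: +20 → 20 < 80
  Morley: +80+10 → 90 ≥ 30
Round 2 — Morley becomes insolvent.
  Dover: +25 → 25 < 40
  Hale: +90 → 90 ≥ 60
  Jasper: +20 → 40 < 80
  Norton: +50 → 50 < 120
Round 3 — Hale becomes insolvent.
  Elm: +40 → 95 ≥ 90
  Ivory: +20 → 60 ≥ 60
Round 4 — Elm, Ivory become insolvent.
  Dover: +55+30 → 110 ≥ 40
  Norton: +65 → 115 < 120
Round 5 — Dover becomes insolvent.
No further insolvencies.

115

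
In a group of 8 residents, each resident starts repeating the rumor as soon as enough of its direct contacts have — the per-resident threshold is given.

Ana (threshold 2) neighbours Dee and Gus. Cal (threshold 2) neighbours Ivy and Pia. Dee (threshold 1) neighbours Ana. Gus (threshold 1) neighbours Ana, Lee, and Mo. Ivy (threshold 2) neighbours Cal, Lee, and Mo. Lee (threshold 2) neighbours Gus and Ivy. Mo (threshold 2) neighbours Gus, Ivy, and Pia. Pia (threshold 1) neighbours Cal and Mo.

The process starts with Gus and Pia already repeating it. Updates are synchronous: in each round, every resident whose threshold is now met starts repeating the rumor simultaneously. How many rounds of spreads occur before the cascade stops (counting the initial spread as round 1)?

Round 1 — Gus, Pia start repeating the rumor (initial).
Round 2 — checking thresholds:
  Ana: 1 of 2 neighbours < 2, not yet.
  Cal: 1 of 2 neighbours < 2, not yet.
  Lee: 1 of 2 neighbours < 2, not yet.
  Mo: 2 of 3 neighbours ≥ 2, starts repeating the rumor.
Round 3 — no new spreads; cascade stops.

2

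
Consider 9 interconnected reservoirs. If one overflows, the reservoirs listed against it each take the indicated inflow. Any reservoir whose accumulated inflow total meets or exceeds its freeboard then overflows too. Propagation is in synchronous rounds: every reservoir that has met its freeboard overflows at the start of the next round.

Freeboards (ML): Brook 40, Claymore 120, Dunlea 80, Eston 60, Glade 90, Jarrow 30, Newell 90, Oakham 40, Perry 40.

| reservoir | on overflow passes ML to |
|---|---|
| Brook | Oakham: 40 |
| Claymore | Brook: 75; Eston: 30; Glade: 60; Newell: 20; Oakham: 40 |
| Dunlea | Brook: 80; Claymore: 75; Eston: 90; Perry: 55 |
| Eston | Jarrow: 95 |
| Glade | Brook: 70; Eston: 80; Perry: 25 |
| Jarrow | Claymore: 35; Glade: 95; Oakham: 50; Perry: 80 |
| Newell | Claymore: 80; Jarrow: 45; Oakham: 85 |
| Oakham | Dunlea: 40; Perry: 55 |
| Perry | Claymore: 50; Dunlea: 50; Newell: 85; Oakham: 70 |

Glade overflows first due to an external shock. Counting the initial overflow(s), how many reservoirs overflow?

Round 1 — Glade overflows (initial).
  Brook: +70 → 70 ≥ 40
  Eston: +80 → 80 ≥ 60
  Perry: +25 → 25 < 40
Round 2 — Brook, Eston overflow.
  Jarrow: +95 → 95 ≥ 30
  Oakham: +40 → 40 ≥ 40
Round 3 — Jarrow, Oakham overflow.
  Claymore: +35 → 35 < 120
  Dunlea: +40 → 40 < 80
  Perry: +80+55 → 160 ≥ 40
Round 4 — Perry overflows.
  Claymore: +50 → 85 < 120
  Dunlea: +50 → 90 ≥ 80
  Newell: +85 → 85 < 90
Round 5 — Dunlea overflows.
  Claymore: +75 → 160 ≥ 120
Round 6 — Claymore overflows.
  Newell: +20 → 105 ≥ 90
Round 7 — Newell overflows.
No further overflows.

9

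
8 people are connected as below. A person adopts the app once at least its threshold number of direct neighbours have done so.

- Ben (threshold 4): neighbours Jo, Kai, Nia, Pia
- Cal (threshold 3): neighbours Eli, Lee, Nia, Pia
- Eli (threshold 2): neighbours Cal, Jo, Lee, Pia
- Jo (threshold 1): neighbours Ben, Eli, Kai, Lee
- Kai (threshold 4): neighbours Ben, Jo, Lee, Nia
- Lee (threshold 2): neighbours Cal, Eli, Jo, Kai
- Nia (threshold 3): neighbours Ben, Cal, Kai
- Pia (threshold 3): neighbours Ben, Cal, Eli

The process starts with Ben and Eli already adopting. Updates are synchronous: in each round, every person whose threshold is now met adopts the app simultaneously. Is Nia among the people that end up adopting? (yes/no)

no

Round 1 — Ben, Eli adopt the app (initial).
Round 2 — checking thresholds:
  Cal: 1 of 4 neighbours < 3, holds.
  Jo: 2 of 4 neighbours ≥ 1, adopts the app.
  Kai: 1 of 4 neighbours < 4, holds.
  Lee: 1 of 4 neighbours < 2, holds.
  Nia: 1 of 3 neighbours < 3, holds.
  Pia: 2 of 3 neighbours < 3, holds.
Round 3 — checking thresholds:
  Cal: 1 of 4 neighbours < 3, holds.
  Kai: 2 of 4 neighbours < 4, holds.
  Lee: 2 of 4 neighbours ≥ 2, adopts the app.
  Nia: 1 of 3 neighbours < 3, holds.
  Pia: 2 of 3 neighbours < 3, holds.
Round 4 — no new adoptions; cascade stops.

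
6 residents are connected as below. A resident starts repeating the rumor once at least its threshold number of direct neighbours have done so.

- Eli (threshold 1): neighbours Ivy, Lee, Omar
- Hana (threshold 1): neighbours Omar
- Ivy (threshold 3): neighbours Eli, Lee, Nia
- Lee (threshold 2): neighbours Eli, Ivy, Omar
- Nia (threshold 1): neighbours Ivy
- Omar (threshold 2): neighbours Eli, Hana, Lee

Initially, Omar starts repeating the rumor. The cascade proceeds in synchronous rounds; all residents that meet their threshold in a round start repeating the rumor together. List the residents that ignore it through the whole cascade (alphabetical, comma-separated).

Ivy, Nia

Round 1 — Omar starts repeating the rumor (initial).
Round 2 — checking thresholds:
  Eli: 1 of 3 neighbours ≥ 1, starts repeating the rumor.
  Hana: 1 of 1 neighbours ≥ 1, starts repeating the rumor.
  Lee: 1 of 3 neighbours < 2, not yet.
Round 3 — checking thresholds:
  Ivy: 1 of 3 neighbours < 3, not yet.
  Lee: 2 of 3 neighbours ≥ 2, starts repeating the rumor.
Round 4 — no new spreads; cascade stops.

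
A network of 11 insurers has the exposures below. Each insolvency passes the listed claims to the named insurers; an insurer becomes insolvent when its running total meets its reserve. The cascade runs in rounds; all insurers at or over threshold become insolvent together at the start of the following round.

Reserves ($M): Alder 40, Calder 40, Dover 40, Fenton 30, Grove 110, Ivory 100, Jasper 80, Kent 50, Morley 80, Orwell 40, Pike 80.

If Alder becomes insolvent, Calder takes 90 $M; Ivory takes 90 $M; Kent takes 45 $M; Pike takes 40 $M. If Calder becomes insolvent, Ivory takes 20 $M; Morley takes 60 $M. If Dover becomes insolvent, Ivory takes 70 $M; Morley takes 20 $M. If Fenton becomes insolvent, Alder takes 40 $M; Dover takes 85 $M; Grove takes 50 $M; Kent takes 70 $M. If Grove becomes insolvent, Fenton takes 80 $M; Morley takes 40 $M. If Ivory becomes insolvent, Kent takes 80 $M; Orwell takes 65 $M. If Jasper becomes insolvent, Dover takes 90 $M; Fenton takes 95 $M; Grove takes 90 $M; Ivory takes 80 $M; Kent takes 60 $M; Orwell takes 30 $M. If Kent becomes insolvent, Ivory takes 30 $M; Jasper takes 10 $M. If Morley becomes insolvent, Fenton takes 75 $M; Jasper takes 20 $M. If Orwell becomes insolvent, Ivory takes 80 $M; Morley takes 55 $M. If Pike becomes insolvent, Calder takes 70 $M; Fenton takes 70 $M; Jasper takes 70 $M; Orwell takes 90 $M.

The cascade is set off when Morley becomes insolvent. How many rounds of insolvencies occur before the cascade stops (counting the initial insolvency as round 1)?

Round 1 — Morley becomes insolvent (initial).
  Fenton: +75 → 75 ≥ 30
  Jasper: +20 → 20 < 80
Round 2 — Fenton becomes insolvent.
  Alder: +40 → 40 ≥ 40
  Dover: +85 → 85 ≥ 40
  Grove: +50 → 50 < 110
  Kent: +70 → 70 ≥ 50
Round 3 — Alder, Dover, Kent become insolvent.
  Calder: +90 → 90 ≥ 40
  Ivory: +90+70+30 → 190 ≥ 100
  Jasper: +10 → 30 < 80
  Pike: +40 → 40 < 80
Round 4 — Calder, Ivory become insolvent.
  Orwell: +65 → 65 ≥ 40
Round 5 — Orwell becomes insolvent.
No further insolvencies.

5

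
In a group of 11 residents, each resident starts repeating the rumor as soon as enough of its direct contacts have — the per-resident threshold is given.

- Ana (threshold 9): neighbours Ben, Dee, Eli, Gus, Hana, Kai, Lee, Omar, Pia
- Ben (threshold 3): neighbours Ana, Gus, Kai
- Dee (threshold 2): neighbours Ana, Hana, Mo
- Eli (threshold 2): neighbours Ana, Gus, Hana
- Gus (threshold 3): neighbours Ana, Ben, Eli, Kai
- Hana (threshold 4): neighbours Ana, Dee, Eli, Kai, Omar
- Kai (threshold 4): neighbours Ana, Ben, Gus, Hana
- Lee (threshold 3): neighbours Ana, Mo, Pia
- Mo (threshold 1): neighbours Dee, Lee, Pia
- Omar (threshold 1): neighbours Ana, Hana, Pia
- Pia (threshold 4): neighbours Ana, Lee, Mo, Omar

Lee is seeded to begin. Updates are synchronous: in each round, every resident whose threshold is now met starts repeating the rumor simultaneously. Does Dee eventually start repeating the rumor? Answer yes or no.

Round 1 — Lee starts repeating the rumor (initial).
Round 2 — checking thresholds:
  Ana: 1 of 9 neighbours < 9, holds.
  Mo: 1 of 3 neighbours ≥ 1, starts repeating the rumor.
  Pia: 1 of 4 neighbours < 4, holds.
Round 3 — no new spreads; cascade stops.

no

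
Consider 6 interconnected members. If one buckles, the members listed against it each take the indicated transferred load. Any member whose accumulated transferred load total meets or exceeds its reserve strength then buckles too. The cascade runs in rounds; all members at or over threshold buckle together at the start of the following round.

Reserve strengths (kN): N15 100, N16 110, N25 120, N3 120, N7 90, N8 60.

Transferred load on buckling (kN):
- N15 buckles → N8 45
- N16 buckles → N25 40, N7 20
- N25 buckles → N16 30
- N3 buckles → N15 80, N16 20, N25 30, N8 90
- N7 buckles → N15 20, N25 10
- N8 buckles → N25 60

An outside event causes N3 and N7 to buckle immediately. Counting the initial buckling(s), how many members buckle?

Round 1 — N3, N7 buckle (initial).
  N15: +80+20 → 100 ≥ 100
  N16: +20 → 20 < 110
  N25: +30+10 → 40 < 120
  N8: +90 → 90 ≥ 60
Round 2 — N15, N8 buckle.
  N25: +60 → 100 < 120
No further bucklings.

4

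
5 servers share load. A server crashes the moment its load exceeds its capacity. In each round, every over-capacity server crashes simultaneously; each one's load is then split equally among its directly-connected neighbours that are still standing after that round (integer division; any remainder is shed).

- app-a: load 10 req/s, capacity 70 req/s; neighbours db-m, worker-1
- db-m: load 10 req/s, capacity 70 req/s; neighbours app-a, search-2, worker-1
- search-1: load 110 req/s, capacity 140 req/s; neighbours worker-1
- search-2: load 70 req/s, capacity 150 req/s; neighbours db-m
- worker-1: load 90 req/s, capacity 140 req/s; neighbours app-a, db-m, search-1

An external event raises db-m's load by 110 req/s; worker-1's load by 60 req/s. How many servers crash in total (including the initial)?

4

Round 1 — db-m at 120 > 70; worker-1 at 150 > 140. db-m, worker-1 crash.
  db-m sheds 120 req/s to app-a, search-2: 60 each.
    app-a: 10+60 = 70 ≤ 70
    search-2: 70+60 = 130 ≤ 150
  worker-1 sheds 150 req/s to app-a, search-1: 75 each.
    app-a: 70+75 = 145 > 70
    search-1: 110+75 = 185 > 140
Round 2 — app-a, search-1 crash.
  app-a sheds 145 req/s: no online neighbours, lost.
  search-1 sheds 185 req/s: no online neighbours, lost.
No further crashes.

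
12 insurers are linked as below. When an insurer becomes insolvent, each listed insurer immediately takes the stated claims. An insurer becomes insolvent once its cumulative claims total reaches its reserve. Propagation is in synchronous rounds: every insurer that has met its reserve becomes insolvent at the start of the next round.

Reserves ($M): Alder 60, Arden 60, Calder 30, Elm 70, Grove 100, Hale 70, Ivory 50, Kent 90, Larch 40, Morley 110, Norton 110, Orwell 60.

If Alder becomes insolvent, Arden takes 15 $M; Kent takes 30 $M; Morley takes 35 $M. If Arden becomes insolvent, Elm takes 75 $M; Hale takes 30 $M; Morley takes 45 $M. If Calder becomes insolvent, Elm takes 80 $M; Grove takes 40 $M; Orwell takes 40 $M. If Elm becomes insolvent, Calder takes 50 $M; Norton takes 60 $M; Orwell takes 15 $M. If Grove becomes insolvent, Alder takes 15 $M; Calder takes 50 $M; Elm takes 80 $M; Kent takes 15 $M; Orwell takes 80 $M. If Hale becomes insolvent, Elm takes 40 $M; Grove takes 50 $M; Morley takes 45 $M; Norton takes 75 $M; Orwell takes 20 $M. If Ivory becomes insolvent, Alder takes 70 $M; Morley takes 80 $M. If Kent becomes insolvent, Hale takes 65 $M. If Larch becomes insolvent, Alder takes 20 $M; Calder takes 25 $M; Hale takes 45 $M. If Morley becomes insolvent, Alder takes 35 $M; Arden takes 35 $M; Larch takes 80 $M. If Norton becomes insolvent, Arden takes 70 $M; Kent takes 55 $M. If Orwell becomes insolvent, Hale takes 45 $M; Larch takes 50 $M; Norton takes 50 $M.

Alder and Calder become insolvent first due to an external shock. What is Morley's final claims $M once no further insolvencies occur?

Round 1 — Alder, Calder become insolvent (initial).
  Arden: +15 → 15 < 60
  Elm: +80 → 80 ≥ 70
  Grove: +40 → 40 < 100
  Kent: +30 → 30 < 90
  Morley: +35 → 35 < 110
  Orwell: +40 → 40 < 60
Round 2 — Elm becomes insolvent.
  Norton: +60 → 60 < 110
  Orwell: +15 → 55 < 60
No further insolvencies.

35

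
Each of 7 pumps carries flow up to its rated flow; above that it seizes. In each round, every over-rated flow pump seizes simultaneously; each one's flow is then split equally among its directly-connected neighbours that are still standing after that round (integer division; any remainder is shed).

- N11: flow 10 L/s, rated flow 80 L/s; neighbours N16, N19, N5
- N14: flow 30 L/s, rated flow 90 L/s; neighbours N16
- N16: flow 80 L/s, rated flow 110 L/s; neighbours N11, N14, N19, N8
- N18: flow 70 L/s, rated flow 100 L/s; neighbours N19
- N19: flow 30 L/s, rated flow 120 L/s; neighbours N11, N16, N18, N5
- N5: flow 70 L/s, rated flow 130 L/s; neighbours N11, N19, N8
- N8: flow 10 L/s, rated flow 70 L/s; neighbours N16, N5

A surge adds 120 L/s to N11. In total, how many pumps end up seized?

2

Round 1 — N11 at 130 > 80. N11 seizes.
  N11 sheds 130 L/s to N16, N19, N5: 43 each (1 lost).
    N16: 80+43 = 123 > 110
    N19: 30+43 = 73 ≤ 120
    N5: 70+43 = 113 ≤ 130
Round 2 — N16 seizes.
  N16 sheds 123 L/s to N14, N19, N8: 41 each.
    N14: 30+41 = 71 ≤ 90
    N19: 73+41 = 114 ≤ 120
    N8: 10+41 = 51 ≤ 70
No further seizures.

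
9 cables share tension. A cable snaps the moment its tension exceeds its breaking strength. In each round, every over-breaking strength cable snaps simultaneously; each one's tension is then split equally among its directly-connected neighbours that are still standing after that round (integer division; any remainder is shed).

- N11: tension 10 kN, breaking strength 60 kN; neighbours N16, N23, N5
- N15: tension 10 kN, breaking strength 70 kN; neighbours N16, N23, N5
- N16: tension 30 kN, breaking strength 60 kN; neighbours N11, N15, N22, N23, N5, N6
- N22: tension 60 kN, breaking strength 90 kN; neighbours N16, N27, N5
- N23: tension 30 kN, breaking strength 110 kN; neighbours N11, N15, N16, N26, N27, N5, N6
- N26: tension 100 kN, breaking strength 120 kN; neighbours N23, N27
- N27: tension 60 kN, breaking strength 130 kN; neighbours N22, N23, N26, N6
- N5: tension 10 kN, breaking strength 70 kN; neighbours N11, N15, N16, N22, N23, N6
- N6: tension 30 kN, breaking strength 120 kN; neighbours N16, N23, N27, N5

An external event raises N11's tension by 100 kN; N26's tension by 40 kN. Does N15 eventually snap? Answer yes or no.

yes

Round 1 — N11 at 110 > 60; N26 at 140 > 120. N11, N26 snap.
  N11 sheds 110 kN to N16, N23, N5: 36 each (2 lost).
    N16: 30+36 = 66 > 60
    N23: 30+36 = 66 ≤ 110
    N5: 10+36 = 46 ≤ 70
  N26 sheds 140 kN to N23, N27: 70 each.
    N23: 66+70 = 136 > 110
    N27: 60+70 = 130 ≤ 130
Round 2 — N16, N23 snap.
  N16 sheds 66 kN to N15, N22, N5, N6: 16 each (2 lost).
    N15: 10+16 = 26 ≤ 70
    N22: 60+16 = 76 ≤ 90
    N5: 46+16 = 62 ≤ 70
    N6: 30+16 = 46 ≤ 120
  N23 sheds 136 kN to N15, N27, N5, N6: 34 each.
    N15: 26+34 = 60 ≤ 70
    N27: 130+34 = 164 > 130
    N5: 62+34 = 96 > 70
    N6: 46+34 = 80 ≤ 120
Round 3 — N27, N5 snap.
  N27 sheds 164 kN to N22, N6: 82 each.
    N22: 76+82 = 158 > 90
    N6: 80+82 = 162 > 120
  N5 sheds 96 kN to N15, N22, N6: 32 each.
    N15: 60+32 = 92 > 70
    N22: 158+32 = 190 > 90
    N6: 162+32 = 194 > 120
Round 4 — N15, N22, N6 snap.
  N15 sheds 92 kN: no online neighbours, lost.
  N22 sheds 190 kN: no online neighbours, lost.
  N6 sheds 194 kN: no online neighbours, lost.
No further breaks.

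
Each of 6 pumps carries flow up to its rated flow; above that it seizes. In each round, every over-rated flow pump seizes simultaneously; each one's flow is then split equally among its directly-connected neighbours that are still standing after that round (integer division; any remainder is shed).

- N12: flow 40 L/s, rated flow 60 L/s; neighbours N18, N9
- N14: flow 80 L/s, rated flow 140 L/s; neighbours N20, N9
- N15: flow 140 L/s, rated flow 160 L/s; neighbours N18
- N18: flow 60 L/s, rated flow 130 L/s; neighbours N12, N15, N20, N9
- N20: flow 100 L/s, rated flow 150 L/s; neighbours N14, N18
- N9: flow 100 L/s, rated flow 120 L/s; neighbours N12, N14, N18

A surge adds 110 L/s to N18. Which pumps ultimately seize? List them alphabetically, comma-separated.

N12, N14, N15, N18, N20, N9

Round 1 — N18 at 170 > 130. N18 seizes.
  N18 sheds 170 L/s to N12, N15, N20, N9: 42 each (2 lost).
    N12: 40+42 = 82 > 60
    N15: 140+42 = 182 > 160
    N20: 100+42 = 142 ≤ 150
    N9: 100+42 = 142 > 120
Round 2 — N12, N15, N9 seize.
  N12 sheds 82 L/s: no online neighbours, lost.
  N15 sheds 182 L/s: no online neighbours, lost.
  N9 sheds 142 L/s to N14: 142 each.
    N14: 80+142 = 222 > 140
Round 3 — N14 seizes.
  N14 sheds 222 L/s to N20: 222 each.
    N20: 142+222 = 364 > 150
Round 4 — N20 seizes.
  N20 sheds 364 L/s: no online neighbours, lost.
No further seizures.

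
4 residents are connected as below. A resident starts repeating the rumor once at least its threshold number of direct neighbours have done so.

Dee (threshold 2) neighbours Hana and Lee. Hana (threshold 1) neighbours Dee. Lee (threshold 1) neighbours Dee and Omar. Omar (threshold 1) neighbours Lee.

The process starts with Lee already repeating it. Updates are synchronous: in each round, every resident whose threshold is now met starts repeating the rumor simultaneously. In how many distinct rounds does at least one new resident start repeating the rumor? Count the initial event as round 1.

Round 1 — Lee starts repeating the rumor (initial).
Round 2 — checking thresholds:
  Dee: 1 of 2 neighbours < 2, below threshold.
  Omar: 1 of 1 neighbours ≥ 1, starts repeating the rumor.
Round 3 — no new spreads; cascade stops.

2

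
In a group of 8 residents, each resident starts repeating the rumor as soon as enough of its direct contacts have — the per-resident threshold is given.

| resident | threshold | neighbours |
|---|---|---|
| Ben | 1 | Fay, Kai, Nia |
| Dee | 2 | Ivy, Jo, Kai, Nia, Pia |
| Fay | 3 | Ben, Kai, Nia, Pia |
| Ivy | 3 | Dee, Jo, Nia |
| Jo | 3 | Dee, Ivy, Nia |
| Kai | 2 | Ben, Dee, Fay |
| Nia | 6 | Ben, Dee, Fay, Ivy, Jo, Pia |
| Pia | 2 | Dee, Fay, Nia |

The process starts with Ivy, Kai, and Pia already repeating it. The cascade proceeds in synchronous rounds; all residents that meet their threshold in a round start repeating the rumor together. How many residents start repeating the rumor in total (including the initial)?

Round 1 — Ivy, Kai, Pia start repeating the rumor (initial).
Round 2 — checking thresholds:
  Ben: 1 of 3 neighbours ≥ 1, starts repeating the rumor.
  Dee: 3 of 5 neighbours ≥ 2, starts repeating the rumor.
  Fay: 2 of 4 neighbours < 3, below threshold.
  Jo: 1 of 3 neighbours < 3, below threshold.
  Nia: 2 of 6 neighbours < 6, below threshold.
Round 3 — checking thresholds:
  Fay: 3 of 4 neighbours ≥ 3, starts repeating the rumor.
  Jo: 2 of 3 neighbours < 3, below threshold.
  Nia: 4 of 6 neighbours < 6, below threshold.
Round 4 — no new spreads; cascade stops.

6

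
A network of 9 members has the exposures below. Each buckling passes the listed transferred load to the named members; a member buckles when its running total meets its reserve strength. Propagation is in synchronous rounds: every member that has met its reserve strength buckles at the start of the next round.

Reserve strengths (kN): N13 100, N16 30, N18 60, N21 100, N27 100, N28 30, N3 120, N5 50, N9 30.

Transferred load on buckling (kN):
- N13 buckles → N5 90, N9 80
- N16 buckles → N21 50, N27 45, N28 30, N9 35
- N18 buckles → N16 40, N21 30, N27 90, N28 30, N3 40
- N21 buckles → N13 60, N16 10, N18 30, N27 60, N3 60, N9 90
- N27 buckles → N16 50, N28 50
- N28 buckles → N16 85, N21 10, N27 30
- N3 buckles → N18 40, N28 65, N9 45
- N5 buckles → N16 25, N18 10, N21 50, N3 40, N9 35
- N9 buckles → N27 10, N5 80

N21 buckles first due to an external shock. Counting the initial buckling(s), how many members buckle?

6

Round 1 — N21 buckles (initial).
  N13: +60 → 60 < 100
  N16: +10 → 10 < 30
  N18: +30 → 30 < 60
  N27: +60 → 60 < 100
  N3: +60 → 60 < 120
  N9: +90 → 90 ≥ 30
Round 2 — N9 buckles.
  N27: +10 → 70 < 100
  N5: +80 → 80 ≥ 50
Round 3 — N5 buckles.
  N16: +25 → 35 ≥ 30
  N18: +10 → 40 < 60
  N3: +40 → 100 < 120
Round 4 — N16 buckles.
  N27: +45 → 115 ≥ 100
  N28: +30 → 30 ≥ 30
Round 5 — N27, N28 buckle.
No further bucklings.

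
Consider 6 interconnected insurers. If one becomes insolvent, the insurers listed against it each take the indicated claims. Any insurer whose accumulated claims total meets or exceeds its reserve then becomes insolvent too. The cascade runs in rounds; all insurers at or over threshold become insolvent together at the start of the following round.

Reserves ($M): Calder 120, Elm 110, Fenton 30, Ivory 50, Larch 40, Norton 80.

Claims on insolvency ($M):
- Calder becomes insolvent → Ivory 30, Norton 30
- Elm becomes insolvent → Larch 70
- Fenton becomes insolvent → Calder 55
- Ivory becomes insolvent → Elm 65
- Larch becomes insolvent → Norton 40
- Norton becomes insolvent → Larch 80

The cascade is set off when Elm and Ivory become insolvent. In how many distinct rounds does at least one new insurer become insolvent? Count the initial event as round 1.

Round 1 — Elm, Ivory become insolvent (initial).
  Larch: +70 → 70 ≥ 40
Round 2 — Larch becomes insolvent.
  Norton: +40 → 40 < 80
No further insolvencies.

2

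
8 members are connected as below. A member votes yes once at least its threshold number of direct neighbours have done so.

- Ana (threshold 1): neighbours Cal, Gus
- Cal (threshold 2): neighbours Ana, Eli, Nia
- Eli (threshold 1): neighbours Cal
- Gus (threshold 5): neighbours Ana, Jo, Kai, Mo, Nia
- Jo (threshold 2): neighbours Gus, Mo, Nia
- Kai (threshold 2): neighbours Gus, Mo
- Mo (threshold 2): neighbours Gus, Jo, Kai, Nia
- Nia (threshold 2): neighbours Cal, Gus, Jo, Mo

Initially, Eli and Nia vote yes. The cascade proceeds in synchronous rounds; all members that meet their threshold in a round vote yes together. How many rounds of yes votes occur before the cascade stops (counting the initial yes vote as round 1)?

3

Round 1 — Eli, Nia vote yes (initial).
Round 2 — checking thresholds:
  Cal: 2 of 3 neighbours ≥ 2, votes yes.
  Gus: 1 of 5 neighbours < 5, below threshold.
  Jo: 1 of 3 neighbours < 2, below threshold.
  Mo: 1 of 4 neighbours < 2, below threshold.
Round 3 — checking thresholds:
  Ana: 1 of 2 neighbours ≥ 1, votes yes.
  Gus: 1 of 5 neighbours < 5, below threshold.
  Jo: 1 of 3 neighbours < 2, below threshold.
  Mo: 1 of 4 neighbours < 2, below threshold.
Round 4 — no new yes votes; cascade stops.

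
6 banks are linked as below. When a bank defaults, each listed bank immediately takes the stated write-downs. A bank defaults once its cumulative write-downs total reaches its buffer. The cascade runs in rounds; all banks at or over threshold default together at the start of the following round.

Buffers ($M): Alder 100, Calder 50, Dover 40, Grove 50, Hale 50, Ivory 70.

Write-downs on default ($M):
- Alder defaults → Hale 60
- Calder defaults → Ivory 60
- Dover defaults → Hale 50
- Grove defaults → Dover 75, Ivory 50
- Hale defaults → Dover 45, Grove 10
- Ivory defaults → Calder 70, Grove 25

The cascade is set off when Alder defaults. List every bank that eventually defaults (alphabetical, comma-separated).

Alder, Dover, Hale

Round 1 — Alder defaults (initial).
  Hale: +60 → 60 ≥ 50
Round 2 — Hale defaults.
  Dover: +45 → 45 ≥ 40
  Grove: +10 → 10 < 50
Round 3 — Dover defaults.
No further defaults.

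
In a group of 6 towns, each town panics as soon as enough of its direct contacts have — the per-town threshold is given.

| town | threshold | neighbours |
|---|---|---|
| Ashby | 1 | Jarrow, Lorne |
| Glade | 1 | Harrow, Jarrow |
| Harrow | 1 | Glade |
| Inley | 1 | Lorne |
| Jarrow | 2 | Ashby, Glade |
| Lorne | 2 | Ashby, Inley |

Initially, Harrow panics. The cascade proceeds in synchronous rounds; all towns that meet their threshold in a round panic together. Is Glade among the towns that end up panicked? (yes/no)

Round 1 — Harrow panics (initial).
Round 2 — checking thresholds:
  Glade: 1 of 2 neighbours ≥ 1, panics.
Round 3 — no new panics; cascade stops.

yes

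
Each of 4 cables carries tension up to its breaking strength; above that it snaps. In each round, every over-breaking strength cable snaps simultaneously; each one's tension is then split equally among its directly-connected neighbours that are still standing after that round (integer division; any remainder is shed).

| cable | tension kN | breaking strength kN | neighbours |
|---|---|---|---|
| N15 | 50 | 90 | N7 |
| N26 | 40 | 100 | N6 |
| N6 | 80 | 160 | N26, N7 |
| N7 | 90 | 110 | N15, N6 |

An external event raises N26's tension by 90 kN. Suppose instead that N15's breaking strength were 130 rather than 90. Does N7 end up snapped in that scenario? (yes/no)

yes

With N15's breaking strength at 130:
Round 1 — N26 at 130 > 100. N26 snaps.
  N26 sheds 130 kN to N6: 130 each.
    N6: 80+130 = 210 > 160
Round 2 — N6 snaps.
  N6 sheds 210 kN to N7: 210 each.
    N7: 90+210 = 300 > 110
Round 3 — N7 snaps.
  N7 sheds 300 kN to N15: 300 each.
    N15: 50+300 = 350 > 130
Round 4 — N15 snaps.
  N15 sheds 350 kN: no online neighbours, lost.
No further breaks.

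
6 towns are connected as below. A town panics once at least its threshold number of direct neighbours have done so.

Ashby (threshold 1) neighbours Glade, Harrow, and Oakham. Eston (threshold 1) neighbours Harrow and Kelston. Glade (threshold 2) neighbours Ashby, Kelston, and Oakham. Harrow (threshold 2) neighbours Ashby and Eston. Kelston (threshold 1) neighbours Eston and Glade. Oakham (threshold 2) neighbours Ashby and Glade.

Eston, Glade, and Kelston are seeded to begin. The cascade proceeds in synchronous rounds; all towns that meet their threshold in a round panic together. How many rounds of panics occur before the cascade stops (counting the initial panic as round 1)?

3

Round 1 — Eston, Glade, Kelston panic (initial).
Round 2 — checking thresholds:
  Ashby: 1 of 3 neighbours ≥ 1, panics.
  Harrow: 1 of 2 neighbours < 2, below threshold.
  Oakham: 1 of 2 neighbours < 2, below threshold.
Round 3 — checking thresholds:
  Harrow: 2 of 2 neighbours ≥ 2, panics.
  Oakham: 2 of 2 neighbours ≥ 2, panics.
Round 4 — no new panics; cascade stops.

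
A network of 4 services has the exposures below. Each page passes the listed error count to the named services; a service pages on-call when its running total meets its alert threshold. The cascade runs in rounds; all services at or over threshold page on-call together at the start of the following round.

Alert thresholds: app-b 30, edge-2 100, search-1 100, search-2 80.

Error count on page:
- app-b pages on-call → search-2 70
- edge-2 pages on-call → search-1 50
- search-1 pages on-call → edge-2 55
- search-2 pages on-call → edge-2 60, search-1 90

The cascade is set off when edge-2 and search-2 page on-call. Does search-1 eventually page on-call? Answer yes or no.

yes

Round 1 — edge-2, search-2 page on-call (initial).
  search-1: +50+90 → 140 ≥ 100
Round 2 — search-1 pages on-call.
No further pages.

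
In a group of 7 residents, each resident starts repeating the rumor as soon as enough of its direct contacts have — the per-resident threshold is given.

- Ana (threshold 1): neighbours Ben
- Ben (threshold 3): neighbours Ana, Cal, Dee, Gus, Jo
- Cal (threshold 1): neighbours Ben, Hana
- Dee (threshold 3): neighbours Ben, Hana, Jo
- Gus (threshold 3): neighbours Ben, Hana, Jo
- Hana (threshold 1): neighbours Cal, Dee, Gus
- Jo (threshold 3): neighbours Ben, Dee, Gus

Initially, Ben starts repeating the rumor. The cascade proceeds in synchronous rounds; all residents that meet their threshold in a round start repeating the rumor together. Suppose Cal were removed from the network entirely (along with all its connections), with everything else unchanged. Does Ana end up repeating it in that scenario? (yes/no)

With Cal removed:
Round 1 — Ben starts repeating the rumor (initial).
Round 2 — checking thresholds:
  Ana: 1 of 1 neighbours ≥ 1, starts repeating the rumor.
  Dee: 1 of 3 neighbours < 3, below threshold.
  Gus: 1 of 3 neighbours < 3, below threshold.
  Jo: 1 of 3 neighbours < 3, below threshold.
Round 3 — no new spreads; cascade stops.

yes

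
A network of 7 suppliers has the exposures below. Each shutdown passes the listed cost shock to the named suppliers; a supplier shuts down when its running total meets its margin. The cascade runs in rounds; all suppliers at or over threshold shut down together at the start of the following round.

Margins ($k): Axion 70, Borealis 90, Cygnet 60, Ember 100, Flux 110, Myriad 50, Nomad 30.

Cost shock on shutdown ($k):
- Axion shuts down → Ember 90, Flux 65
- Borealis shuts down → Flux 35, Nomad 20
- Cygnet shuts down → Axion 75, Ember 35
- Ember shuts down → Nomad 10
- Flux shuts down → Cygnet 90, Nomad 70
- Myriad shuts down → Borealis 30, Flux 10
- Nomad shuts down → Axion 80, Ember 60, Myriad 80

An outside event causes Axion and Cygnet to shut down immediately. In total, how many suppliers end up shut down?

Round 1 — Axion, Cygnet shut down (initial).
  Ember: +90+35 → 125 ≥ 100
  Flux: +65 → 65 < 110
Round 2 — Ember shuts down.
  Nomad: +10 → 10 < 30
No further shutdowns.

3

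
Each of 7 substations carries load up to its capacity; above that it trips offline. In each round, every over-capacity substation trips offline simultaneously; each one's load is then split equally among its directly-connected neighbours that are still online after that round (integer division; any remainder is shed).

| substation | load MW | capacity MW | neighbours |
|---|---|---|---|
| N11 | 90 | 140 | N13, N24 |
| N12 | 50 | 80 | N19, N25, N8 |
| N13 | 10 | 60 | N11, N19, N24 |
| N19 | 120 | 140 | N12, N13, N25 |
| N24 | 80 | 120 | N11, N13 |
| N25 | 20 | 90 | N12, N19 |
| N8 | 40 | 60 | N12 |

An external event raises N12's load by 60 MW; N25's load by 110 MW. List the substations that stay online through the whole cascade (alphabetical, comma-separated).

none

Round 1 — N12 at 110 > 80; N25 at 130 > 90. N12, N25 trip offline.
  N12 sheds 110 MW to N19, N8: 55 each.
    N19: 120+55 = 175 > 140
    N8: 40+55 = 95 > 60
  N25 sheds 130 MW to N19: 130 each.
    N19: 175+130 = 305 > 140
Round 2 — N19, N8 trip offline.
  N19 sheds 305 MW to N13: 305 each.
    N13: 10+305 = 315 > 60
  N8 sheds 95 MW: no online neighbours, lost.
Round 3 — N13 trips offline.
  N13 sheds 315 MW to N11, N24: 157 each (1 lost).
    N11: 90+157 = 247 > 140
    N24: 80+157 = 237 > 120
Round 4 — N11, N24 trip offline.
  N11 sheds 247 MW: no online neighbours, lost.
  N24 sheds 237 MW: no online neighbours, lost.
No further trips.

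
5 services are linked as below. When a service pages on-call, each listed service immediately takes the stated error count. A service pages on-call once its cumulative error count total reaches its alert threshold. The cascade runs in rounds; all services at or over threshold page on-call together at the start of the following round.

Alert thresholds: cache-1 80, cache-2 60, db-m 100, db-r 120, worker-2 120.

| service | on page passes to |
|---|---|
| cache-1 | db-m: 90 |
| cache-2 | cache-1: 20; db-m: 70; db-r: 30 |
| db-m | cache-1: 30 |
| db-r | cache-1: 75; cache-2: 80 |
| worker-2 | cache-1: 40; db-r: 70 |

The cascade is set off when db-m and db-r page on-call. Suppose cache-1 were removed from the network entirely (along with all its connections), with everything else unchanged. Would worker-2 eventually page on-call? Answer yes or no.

no

With cache-1 removed:
Round 1 — db-m, db-r page on-call (initial).
  cache-2: +80 → 80 ≥ 60
Round 2 — cache-2 pages on-call.
No further pages.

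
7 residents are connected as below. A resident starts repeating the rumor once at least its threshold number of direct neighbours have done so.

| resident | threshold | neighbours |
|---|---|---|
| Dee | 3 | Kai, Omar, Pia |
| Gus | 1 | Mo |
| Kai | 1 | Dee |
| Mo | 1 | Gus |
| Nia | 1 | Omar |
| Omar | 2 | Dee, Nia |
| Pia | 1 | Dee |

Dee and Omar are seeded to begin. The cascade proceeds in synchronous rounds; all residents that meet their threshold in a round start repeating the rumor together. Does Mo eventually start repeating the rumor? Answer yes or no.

Round 1 — Dee, Omar start repeating the rumor (initial).
Round 2 — checking thresholds:
  Kai: 1 of 1 neighbours ≥ 1, starts repeating the rumor.
  Nia: 1 of 1 neighbours ≥ 1, starts repeating the rumor.
  Pia: 1 of 1 neighbours ≥ 1, starts repeating the rumor.
Round 3 — no new spreads; cascade stops.

no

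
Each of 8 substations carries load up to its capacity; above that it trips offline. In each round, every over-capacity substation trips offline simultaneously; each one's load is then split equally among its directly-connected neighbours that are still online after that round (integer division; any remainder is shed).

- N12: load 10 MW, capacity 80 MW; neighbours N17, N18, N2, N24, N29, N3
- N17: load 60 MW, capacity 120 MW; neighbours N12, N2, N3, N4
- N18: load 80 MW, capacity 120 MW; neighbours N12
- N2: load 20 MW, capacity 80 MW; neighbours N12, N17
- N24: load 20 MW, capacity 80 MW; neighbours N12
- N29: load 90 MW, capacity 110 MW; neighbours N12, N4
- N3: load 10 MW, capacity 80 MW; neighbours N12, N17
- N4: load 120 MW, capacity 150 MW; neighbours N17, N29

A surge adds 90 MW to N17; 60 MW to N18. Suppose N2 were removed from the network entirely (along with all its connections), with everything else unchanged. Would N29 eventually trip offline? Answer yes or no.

yes

With N2 removed:
Round 1 — N17 at 150 > 120; N18 at 140 > 120. N17, N18 trip offline.
  N17 sheds 150 MW to N12, N3, N4: 50 each.
    N12: 10+50 = 60 ≤ 80
    N3: 10+50 = 60 ≤ 80
    N4: 120+50 = 170 > 150
  N18 sheds 140 MW to N12: 140 each.
    N12: 60+140 = 200 > 80
Round 2 — N12, N4 trip offline.
  N12 sheds 200 MW to N24, N29, N3: 66 each (2 lost).
    N24: 20+66 = 86 > 80
    N29: 90+66 = 156 > 110
    N3: 60+66 = 126 > 80
  N4 sheds 170 MW to N29: 170 each.
    N29: 156+170 = 326 > 110
Round 3 — N24, N29, N3 trip offline.
  N24 sheds 86 MW: no online neighbours, lost.
  N29 sheds 326 MW: no online neighbours, lost.
  N3 sheds 126 MW: no online neighbours, lost.
No further trips.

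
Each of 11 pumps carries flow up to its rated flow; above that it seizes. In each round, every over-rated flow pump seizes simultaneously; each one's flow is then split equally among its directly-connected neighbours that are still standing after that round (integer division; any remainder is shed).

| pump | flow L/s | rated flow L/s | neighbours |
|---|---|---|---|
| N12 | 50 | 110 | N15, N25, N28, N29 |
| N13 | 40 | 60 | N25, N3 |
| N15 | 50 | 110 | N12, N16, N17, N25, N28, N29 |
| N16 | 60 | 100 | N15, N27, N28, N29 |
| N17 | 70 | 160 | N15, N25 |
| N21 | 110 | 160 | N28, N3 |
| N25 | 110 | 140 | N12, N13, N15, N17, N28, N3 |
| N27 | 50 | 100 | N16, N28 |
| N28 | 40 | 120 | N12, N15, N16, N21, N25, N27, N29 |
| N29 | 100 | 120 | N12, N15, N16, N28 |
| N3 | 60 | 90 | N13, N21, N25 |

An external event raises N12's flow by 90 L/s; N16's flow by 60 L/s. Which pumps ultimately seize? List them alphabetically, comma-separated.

Round 1 — N12 at 140 > 110; N16 at 120 > 100. N12, N16 seize.
  N12 sheds 140 L/s to N15, N25, N28, N29: 35 each.
    N15: 50+35 = 85 ≤ 110
    N25: 110+35 = 145 > 140
    N28: 40+35 = 75 ≤ 120
    N29: 100+35 = 135 > 120
  N16 sheds 120 L/s to N15, N27, N28, N29: 30 each.
    N15: 85+30 = 115 > 110
    N27: 50+30 = 80 ≤ 100
    N28: 75+30 = 105 ≤ 120
    N29: 135+30 = 165 > 120
Round 2 — N15, N25, N29 seize.
  N15 sheds 115 L/s to N17, N28: 57 each (1 lost).
    N17: 70+57 = 127 ≤ 160
    N28: 105+57 = 162 > 120
  N25 sheds 145 L/s to N13, N17, N28, N3: 36 each (1 lost).
    N13: 40+36 = 76 > 60
    N17: 127+36 = 163 > 160
    N28: 162+36 = 198 > 120
    N3: 60+36 = 96 > 90
  N29 sheds 165 L/s to N28: 165 each.
    N28: 198+165 = 363 > 120
Round 3 — N13, N17, N28, N3 seize.
  N13 sheds 76 L/s: no online neighbours, lost.
  N17 sheds 163 L/s: no online neighbours, lost.
  N28 sheds 363 L/s to N21, N27: 181 each (1 lost).
    N21: 110+181 = 291 > 160
    N27: 80+181 = 261 > 100
  N3 sheds 96 L/s to N21: 96 each.
    N21: 291+96 = 387 > 160
Round 4 — N21, N27 seize.
  N21 sheds 387 L/s: no online neighbours, lost.
  N27 sheds 261 L/s: no online neighbours, lost.
No further seizures.

N12, N13, N15, N16, N17, N21, N25, N27, N28, N29, N3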